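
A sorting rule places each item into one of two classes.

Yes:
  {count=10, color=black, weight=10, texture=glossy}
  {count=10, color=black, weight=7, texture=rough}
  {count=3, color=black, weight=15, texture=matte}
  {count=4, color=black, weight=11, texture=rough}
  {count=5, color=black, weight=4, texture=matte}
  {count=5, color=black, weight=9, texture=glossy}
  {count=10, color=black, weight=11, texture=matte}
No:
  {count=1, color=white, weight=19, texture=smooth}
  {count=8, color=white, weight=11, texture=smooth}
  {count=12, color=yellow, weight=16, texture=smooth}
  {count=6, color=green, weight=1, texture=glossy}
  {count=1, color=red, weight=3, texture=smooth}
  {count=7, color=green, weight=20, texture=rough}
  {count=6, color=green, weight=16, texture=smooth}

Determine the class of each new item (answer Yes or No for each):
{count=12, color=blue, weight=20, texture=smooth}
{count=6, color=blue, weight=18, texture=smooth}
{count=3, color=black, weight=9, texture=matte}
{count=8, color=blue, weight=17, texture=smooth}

No, No, Yes, No

The rule appears to be: color is black.
{count=12, color=blue, weight=20, texture=smooth} — color is blue, hence No. {count=6, color=blue, weight=18, texture=smooth} — color is blue, hence No. {count=3, color=black, weight=9, texture=matte} — color is black, hence Yes. {count=8, color=blue, weight=17, texture=smooth} — color is blue, hence No.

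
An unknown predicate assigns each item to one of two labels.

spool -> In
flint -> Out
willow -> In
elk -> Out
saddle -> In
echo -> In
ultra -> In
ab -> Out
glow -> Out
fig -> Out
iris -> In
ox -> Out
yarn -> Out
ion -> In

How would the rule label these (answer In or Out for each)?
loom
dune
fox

One predicate separates the groups cleanly: has ≥ 2 vowels.
loom — 2 vowels, hence In. dune — 2 vowels, hence In. fox — 1 vowel, hence Out.

In, In, Out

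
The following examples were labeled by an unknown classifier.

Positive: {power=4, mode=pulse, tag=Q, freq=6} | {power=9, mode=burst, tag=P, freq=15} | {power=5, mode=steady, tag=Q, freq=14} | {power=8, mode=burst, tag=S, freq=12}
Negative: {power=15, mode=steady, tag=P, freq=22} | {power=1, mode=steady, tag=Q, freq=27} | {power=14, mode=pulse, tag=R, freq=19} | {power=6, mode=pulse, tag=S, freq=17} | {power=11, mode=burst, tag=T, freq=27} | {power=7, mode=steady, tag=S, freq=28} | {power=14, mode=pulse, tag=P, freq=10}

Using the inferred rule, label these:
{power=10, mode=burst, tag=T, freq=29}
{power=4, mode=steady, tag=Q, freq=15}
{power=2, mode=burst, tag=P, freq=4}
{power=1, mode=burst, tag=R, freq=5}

The rule appears to be: freq ≤ 15 AND power ≤ 9.

Negative, Positive, Positive, Positive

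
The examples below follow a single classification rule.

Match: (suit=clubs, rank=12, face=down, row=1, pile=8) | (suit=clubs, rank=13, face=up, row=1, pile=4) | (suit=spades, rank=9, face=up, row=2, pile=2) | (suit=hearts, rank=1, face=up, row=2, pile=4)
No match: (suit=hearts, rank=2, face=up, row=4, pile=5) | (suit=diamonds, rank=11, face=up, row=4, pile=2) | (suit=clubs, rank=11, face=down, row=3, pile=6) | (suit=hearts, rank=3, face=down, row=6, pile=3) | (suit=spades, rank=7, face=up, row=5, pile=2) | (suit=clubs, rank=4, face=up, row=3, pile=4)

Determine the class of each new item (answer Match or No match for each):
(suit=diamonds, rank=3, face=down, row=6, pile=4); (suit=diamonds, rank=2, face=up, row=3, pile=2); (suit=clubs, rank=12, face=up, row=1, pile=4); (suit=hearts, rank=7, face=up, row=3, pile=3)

The rule appears to be: row ≤ 2.
(suit=diamonds, rank=3, face=down, row=6, pile=4): No match (row = 6). (suit=diamonds, rank=2, face=up, row=3, pile=2): No match (row = 3). (suit=clubs, rank=12, face=up, row=1, pile=4): Match (row = 1). (suit=hearts, rank=7, face=up, row=3, pile=3): No match (row = 3).

No match, No match, Match, No match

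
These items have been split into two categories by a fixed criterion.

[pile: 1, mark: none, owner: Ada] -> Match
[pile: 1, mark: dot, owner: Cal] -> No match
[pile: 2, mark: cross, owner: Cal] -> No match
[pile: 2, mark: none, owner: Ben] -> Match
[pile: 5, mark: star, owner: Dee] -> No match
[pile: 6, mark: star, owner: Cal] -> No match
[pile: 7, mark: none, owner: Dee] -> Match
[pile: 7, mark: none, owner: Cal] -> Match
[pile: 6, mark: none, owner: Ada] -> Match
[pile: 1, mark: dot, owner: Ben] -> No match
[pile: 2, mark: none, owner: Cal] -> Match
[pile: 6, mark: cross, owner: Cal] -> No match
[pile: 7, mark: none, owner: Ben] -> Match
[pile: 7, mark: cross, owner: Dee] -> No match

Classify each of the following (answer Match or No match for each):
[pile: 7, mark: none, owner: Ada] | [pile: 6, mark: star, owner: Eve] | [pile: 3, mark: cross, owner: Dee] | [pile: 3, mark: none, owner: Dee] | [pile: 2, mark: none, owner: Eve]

Comparing the two groups points to one rule — mark is none.
[pile: 7, mark: none, owner: Ada] → mark is none → Match.
[pile: 6, mark: star, owner: Eve] → mark is star → No match.
[pile: 3, mark: cross, owner: Dee] → mark is cross → No match.
[pile: 3, mark: none, owner: Dee] → mark is none → Match.
[pile: 2, mark: none, owner: Eve] → mark is none → Match.

Match, No match, No match, Match, Match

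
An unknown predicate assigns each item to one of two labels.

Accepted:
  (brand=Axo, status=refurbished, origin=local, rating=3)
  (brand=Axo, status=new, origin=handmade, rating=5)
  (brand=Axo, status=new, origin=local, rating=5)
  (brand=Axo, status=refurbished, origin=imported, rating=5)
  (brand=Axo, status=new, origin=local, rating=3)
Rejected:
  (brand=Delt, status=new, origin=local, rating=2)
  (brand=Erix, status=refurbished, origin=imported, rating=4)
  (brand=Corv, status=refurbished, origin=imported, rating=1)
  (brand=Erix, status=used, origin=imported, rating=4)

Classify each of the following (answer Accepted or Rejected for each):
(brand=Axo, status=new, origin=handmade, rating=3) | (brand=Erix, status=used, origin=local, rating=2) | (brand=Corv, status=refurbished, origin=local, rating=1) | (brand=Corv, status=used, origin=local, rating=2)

Accepted, Rejected, Rejected, Rejected

Rule: brand is Axo. This holds for each 'Accepted' example and fails for each 'Rejected' one.
(brand=Axo, status=new, origin=handmade, rating=3): brand is Axo, satisfies this → Accepted.
(brand=Erix, status=used, origin=local, rating=2): brand is Erix, doesn't match → Rejected.
(brand=Corv, status=refurbished, origin=local, rating=1): brand is Corv, doesn't match → Rejected.
(brand=Corv, status=used, origin=local, rating=2): brand is Corv, doesn't match → Rejected.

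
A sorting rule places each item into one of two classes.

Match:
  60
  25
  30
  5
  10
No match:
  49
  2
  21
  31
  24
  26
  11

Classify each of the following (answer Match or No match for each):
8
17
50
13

The common property of the 'Match' items is: multiple of 5. No 'No match' item has it.
8: 8 = 5·1 + 3 — doesn't match, so No match. 17: 17 = 5·3 + 2 — doesn't match, so No match. 50: 50 = 5·10 — qualifies, so Match. 13: 13 = 5·2 + 3 — doesn't match, so No match.

No match, No match, Match, No match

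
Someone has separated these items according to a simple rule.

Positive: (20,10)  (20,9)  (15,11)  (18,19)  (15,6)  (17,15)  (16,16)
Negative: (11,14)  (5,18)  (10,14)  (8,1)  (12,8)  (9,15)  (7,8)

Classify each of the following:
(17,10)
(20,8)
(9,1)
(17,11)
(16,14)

Positive, Positive, Negative, Positive, Positive

The rule appears to be: first ≥ 14.
(17,10) → first 17 → Positive. (20,8) → first 20 → Positive. (9,1) → first 9 → Negative. (17,11) → first 17 → Positive. (16,14) → first 16 → Positive.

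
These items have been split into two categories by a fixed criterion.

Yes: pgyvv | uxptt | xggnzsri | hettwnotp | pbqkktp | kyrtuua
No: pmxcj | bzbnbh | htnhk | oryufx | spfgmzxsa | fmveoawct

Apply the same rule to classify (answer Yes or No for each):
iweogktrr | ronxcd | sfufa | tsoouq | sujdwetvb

A rule that fits every label: has a double letter — true of each 'Yes' example, false of each 'No' one.
iweogktrr: 'rr' doubled — has this property, so Yes.
ronxcd: no doubled letter — does not pass, so No.
sfufa: no doubled letter — does not pass, so No.
tsoouq: 'oo' doubled — has this property, so Yes.
sujdwetvb: no doubled letter — does not pass, so No.

Yes, No, No, Yes, No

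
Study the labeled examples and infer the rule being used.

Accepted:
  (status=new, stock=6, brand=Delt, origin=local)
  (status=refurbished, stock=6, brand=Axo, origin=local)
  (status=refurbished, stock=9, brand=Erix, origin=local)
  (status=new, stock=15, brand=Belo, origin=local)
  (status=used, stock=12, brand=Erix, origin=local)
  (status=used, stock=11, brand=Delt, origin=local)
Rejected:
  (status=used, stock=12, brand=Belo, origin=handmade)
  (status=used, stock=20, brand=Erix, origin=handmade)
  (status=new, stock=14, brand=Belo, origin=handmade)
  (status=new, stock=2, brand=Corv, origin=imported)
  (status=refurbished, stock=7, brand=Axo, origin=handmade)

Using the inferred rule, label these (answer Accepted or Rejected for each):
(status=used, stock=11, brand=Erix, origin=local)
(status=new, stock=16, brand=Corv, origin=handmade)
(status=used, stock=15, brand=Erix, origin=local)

Accepted, Rejected, Accepted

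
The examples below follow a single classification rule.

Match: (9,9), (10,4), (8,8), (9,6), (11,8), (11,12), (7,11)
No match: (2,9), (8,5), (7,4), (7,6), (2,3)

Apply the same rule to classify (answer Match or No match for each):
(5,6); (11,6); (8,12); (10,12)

The common property of the 'Match' items is: sum ≥ 14. No 'No match' item has it.
No match: (5,6), since 5+6 = 11. Match: (11,6), since 11+6 = 17. Match: (8,12), since 8+12 = 20. Match: (10,12), since 10+12 = 22.

No match, Match, Match, Match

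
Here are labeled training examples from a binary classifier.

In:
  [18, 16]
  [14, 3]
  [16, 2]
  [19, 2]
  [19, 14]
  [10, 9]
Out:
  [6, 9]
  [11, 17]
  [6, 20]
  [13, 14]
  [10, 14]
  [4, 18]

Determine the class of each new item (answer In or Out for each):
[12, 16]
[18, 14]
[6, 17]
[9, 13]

Out, In, Out, Out

One predicate separates the groups cleanly: first > second.
Out: [12, 16], since 12 < 16.
In: [18, 14], since 18 > 14.
Out: [6, 17], since 6 < 17.
Out: [9, 13], since 9 < 13.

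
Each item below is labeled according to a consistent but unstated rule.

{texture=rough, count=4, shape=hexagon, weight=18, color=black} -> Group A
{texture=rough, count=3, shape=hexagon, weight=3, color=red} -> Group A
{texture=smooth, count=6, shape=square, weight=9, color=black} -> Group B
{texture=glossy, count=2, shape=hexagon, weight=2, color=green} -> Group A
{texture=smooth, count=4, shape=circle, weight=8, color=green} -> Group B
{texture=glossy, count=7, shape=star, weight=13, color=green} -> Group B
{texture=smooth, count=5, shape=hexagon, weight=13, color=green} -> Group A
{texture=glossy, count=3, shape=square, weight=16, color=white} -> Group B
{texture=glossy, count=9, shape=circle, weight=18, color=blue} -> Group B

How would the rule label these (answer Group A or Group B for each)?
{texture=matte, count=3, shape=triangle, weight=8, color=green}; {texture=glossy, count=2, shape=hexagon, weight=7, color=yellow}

Group B, Group A

The classifier is using: shape is hexagon.
{texture=matte, count=3, shape=triangle, weight=8, color=green}: shape is triangle, does not pass → Group B. {texture=glossy, count=2, shape=hexagon, weight=7, color=yellow}: shape is hexagon, meets the rule → Group A.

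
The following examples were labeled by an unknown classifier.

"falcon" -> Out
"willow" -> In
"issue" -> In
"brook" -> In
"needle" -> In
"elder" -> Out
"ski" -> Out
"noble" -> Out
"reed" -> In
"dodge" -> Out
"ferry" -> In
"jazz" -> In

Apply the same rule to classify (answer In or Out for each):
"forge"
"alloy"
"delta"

Out, In, Out

Looking at the examples, the only property every 'In' case has and every 'Out' case lacks is: has a double letter.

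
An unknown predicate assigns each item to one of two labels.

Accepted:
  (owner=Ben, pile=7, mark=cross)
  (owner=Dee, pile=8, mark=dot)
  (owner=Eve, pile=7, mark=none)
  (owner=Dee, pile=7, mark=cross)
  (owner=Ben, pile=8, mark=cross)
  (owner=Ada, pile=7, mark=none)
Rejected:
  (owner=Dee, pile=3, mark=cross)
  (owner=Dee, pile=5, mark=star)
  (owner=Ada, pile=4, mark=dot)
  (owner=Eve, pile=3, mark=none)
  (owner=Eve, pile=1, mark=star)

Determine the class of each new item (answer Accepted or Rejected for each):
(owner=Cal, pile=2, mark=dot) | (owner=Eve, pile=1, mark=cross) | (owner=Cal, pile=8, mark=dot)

Rejected, Rejected, Accepted

The rule appears to be: pile ≥ 7.
(owner=Cal, pile=2, mark=dot): pile = 2 — doesn't qualify, so Rejected.
(owner=Eve, pile=1, mark=cross): pile = 1 — doesn't qualify, so Rejected.
(owner=Cal, pile=8, mark=dot): pile = 8 — has this property, so Accepted.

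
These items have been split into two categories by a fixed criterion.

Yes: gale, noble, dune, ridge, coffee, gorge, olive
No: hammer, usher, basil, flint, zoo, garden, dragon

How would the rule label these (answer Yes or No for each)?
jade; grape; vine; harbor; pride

Yes, Yes, Yes, No, Yes

The classifier is using: ends with 'e'.
jade: Yes (ends with 'e').
grape: Yes (ends with 'e').
vine: Yes (ends with 'e').
harbor: No (ends with 'r').
pride: Yes (ends with 'e').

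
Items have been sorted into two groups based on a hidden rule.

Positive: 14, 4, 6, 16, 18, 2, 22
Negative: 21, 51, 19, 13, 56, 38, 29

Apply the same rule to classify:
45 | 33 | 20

'Positive' ⟺ even AND at most 22.
45 → 45 is odd, 45 > 22 → Negative. 33 → 33 is odd, 33 > 22 → Negative. 20 → 20 is even, 20 ≤ 22 → Positive.

Negative, Negative, Positive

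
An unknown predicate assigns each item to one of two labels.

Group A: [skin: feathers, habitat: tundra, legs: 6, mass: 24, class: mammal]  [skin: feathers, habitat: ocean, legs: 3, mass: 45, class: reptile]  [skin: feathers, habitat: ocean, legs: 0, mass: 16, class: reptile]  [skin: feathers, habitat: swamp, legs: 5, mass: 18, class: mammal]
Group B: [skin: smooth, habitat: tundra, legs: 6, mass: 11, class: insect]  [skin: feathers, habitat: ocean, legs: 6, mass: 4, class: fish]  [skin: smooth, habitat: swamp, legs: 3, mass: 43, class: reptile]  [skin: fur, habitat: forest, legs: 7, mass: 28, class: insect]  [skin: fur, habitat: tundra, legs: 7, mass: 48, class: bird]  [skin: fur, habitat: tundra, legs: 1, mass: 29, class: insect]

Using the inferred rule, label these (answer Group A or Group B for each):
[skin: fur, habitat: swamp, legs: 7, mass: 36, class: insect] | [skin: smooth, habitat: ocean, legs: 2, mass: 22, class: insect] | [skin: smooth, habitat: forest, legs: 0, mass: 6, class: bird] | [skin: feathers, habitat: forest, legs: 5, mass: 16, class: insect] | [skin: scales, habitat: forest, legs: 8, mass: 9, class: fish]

The common property of the 'Group A' items is: skin is feathers AND mass ≥ 11. No 'Group B' item has it.
[skin: fur, habitat: swamp, legs: 7, mass: 36, class: insect]: skin is fur, mass = 36, does not fit → Group B.
[skin: smooth, habitat: ocean, legs: 2, mass: 22, class: insect]: skin is smooth, mass = 22, does not fit → Group B.
[skin: smooth, habitat: forest, legs: 0, mass: 6, class: bird]: skin is smooth, mass = 6, does not fit → Group B.
[skin: feathers, habitat: forest, legs: 5, mass: 16, class: insect]: skin is feathers, mass = 16, checks out → Group A.
[skin: scales, habitat: forest, legs: 8, mass: 9, class: fish]: skin is scales, mass = 9, does not fit → Group B.

Group B, Group B, Group B, Group A, Group B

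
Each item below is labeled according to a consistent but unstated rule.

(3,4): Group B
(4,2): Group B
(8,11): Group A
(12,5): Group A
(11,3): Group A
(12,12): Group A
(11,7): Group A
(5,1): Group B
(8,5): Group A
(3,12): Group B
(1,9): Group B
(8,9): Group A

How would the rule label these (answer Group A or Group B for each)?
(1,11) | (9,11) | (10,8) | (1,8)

The classifier is using: first ≥ 7.

Group B, Group A, Group A, Group B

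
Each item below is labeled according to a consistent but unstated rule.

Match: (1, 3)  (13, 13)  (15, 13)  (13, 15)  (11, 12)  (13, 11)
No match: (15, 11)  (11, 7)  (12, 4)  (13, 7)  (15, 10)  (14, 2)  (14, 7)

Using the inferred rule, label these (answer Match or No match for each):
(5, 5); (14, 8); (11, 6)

Match, No match, No match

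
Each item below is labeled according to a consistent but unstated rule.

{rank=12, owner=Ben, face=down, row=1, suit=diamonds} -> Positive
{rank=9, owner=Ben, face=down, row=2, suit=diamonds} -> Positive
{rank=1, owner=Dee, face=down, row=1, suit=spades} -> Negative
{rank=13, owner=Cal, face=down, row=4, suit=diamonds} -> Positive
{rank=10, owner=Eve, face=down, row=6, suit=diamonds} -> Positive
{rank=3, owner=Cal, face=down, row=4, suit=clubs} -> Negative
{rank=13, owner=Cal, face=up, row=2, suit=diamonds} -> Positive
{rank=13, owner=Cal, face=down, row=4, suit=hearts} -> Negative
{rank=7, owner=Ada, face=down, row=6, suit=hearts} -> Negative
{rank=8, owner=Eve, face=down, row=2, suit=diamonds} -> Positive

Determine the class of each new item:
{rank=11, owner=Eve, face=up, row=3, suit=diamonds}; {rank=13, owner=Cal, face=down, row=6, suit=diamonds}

Positive, Positive

The classifier is using: suit is diamonds.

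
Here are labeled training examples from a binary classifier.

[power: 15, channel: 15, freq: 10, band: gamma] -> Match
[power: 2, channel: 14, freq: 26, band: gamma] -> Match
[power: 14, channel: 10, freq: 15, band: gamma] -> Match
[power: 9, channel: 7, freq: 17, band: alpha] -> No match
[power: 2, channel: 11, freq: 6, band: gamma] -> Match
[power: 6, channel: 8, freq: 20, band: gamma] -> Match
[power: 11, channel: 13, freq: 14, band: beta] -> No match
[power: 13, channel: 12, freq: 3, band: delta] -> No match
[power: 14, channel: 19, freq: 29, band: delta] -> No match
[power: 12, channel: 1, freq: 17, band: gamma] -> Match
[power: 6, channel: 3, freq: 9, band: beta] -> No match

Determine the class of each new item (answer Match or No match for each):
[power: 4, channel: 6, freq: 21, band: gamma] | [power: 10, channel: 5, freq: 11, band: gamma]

Match, Match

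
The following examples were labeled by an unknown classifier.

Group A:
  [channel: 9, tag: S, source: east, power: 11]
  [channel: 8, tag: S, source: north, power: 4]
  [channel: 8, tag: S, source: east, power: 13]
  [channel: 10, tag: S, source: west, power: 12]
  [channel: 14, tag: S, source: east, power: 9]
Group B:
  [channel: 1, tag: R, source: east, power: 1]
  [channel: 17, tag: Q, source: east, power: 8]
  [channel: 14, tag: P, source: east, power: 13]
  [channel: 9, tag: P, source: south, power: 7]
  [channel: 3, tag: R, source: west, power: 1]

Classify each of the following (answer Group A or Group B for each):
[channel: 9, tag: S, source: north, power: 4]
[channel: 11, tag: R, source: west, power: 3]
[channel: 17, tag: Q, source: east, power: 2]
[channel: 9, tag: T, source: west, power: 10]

A rule that fits every label: tag is S — true of each 'Group A' example, false of each 'Group B' one.
Group A: [channel: 9, tag: S, source: north, power: 4], since tag is S.
Group B: [channel: 11, tag: R, source: west, power: 3], since tag is R.
Group B: [channel: 17, tag: Q, source: east, power: 2], since tag is Q.
Group B: [channel: 9, tag: T, source: west, power: 10], since tag is T.

Group A, Group B, Group B, Group B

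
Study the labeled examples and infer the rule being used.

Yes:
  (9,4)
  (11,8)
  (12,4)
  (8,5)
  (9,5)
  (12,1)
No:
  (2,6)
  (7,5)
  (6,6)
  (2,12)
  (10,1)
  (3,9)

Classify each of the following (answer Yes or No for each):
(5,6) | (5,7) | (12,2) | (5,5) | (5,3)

No, No, Yes, No, No

The distinguishing property — first > second AND sum ≥ 13 — holds for all the 'Yes' cases and none of the 'No' cases.
(5,6): 5 < 6, 5+6 = 11 — doesn't match, so No.
(5,7): 5 < 7, 5+7 = 12 — doesn't match, so No.
(12,2): 12 > 2, 12+2 = 14 — fits, so Yes.
(5,5): 5 = 5, 5+5 = 10 — doesn't match, so No.
(5,3): 5 > 3, 5+3 = 8 — doesn't match, so No.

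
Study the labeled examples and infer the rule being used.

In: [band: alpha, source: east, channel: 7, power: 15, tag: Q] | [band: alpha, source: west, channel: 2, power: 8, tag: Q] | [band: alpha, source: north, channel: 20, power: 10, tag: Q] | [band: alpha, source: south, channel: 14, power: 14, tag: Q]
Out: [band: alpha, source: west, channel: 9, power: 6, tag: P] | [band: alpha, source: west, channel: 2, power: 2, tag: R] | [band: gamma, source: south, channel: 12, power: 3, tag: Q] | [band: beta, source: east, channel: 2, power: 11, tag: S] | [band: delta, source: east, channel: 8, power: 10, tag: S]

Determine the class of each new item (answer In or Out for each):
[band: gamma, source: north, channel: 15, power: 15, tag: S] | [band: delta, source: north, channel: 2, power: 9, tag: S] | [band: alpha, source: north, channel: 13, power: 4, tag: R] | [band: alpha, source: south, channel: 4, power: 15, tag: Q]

Out, Out, Out, In

The classifier is using: tag is Q AND band is alpha.
[band: gamma, source: north, channel: 15, power: 15, tag: S]: tag is S, band is gamma — fails the rule, so Out. [band: delta, source: north, channel: 2, power: 9, tag: S]: tag is S, band is delta — fails the rule, so Out. [band: alpha, source: north, channel: 13, power: 4, tag: R]: tag is R, band is alpha — fails the rule, so Out. [band: alpha, source: south, channel: 4, power: 15, tag: Q]: tag is Q, band is alpha — qualifies, so In.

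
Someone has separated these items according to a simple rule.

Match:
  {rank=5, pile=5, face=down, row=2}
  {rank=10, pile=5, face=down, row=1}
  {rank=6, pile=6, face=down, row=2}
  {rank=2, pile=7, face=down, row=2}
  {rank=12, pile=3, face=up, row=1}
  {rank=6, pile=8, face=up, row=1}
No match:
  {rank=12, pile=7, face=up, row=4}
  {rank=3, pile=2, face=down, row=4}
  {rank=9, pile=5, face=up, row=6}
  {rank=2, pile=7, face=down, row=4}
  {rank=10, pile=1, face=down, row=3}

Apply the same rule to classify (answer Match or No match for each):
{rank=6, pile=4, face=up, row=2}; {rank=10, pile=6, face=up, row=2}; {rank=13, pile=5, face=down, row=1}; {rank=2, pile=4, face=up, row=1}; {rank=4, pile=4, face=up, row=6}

Match, Match, Match, Match, No match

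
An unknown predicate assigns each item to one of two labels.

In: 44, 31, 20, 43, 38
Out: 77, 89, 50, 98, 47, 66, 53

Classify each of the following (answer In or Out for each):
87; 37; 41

Out, In, In

Every 'In' example satisfies: at most 44. None of the 'Out' examples do.
87 — 87 > 44, hence Out. 37 — 37 ≤ 44, hence In. 41 — 41 ≤ 44, hence In.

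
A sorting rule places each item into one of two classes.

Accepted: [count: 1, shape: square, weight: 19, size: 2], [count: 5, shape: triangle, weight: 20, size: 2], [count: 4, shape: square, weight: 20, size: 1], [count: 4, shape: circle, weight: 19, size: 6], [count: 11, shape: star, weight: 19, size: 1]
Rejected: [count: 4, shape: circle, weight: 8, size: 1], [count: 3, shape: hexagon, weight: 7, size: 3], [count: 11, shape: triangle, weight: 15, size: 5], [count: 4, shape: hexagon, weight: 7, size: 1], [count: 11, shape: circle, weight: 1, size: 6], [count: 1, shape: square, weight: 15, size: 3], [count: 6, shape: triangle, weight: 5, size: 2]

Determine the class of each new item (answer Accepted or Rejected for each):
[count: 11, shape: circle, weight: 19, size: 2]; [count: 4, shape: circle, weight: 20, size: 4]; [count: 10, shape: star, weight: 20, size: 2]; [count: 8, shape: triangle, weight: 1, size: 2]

Accepted, Accepted, Accepted, Rejected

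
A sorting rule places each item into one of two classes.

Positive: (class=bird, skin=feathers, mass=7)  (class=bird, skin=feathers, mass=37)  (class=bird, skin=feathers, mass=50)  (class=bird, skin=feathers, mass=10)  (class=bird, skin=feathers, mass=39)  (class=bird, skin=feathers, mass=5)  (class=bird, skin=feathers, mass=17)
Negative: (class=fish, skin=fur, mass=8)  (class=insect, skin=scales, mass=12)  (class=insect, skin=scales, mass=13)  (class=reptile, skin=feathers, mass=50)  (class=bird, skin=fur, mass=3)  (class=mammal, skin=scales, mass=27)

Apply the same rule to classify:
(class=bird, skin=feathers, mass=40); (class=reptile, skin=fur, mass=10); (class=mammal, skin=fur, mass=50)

Positive, Negative, Negative

The simplest hypothesis consistent with all the labels is: skin is feathers AND class is bird.
(class=bird, skin=feathers, mass=40): skin is feathers, class is bird — checks out, so Positive.
(class=reptile, skin=fur, mass=10): skin is fur, class is reptile — does not satisfy this, so Negative.
(class=mammal, skin=fur, mass=50): skin is fur, class is mammal — does not satisfy this, so Negative.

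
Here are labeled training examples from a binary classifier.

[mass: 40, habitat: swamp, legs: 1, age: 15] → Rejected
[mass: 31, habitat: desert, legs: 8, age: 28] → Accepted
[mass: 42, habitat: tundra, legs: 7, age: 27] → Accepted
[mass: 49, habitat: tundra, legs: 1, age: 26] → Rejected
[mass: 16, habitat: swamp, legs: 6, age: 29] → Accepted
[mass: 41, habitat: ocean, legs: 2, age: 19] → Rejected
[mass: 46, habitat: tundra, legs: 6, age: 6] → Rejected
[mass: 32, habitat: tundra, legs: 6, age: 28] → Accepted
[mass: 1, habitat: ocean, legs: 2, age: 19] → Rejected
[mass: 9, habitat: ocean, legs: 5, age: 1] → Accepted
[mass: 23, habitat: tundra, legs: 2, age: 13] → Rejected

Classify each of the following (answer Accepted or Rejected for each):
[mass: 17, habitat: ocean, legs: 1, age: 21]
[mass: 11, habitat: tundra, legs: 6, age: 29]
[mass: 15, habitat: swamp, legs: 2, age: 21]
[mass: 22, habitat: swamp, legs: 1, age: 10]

All 'Accepted' examples share one property — mass ≤ 42 AND legs ≥ 5 — and every 'Rejected' example lacks it.
Rejected: [mass: 17, habitat: ocean, legs: 1, age: 21], since mass = 17, legs = 1.
Accepted: [mass: 11, habitat: tundra, legs: 6, age: 29], since mass = 11, legs = 6.
Rejected: [mass: 15, habitat: swamp, legs: 2, age: 21], since mass = 15, legs = 2.
Rejected: [mass: 22, habitat: swamp, legs: 1, age: 10], since mass = 22, legs = 1.

Rejected, Accepted, Rejected, Rejected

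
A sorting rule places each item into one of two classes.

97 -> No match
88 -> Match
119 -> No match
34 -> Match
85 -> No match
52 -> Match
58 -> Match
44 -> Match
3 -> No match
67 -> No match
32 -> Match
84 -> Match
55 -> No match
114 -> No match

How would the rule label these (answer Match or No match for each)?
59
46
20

One predicate separates the groups cleanly: even AND at most 88.
59: No match (59 is odd, 59 ≤ 88). 46: Match (46 is even, 46 ≤ 88). 20: Match (20 is even, 20 ≤ 88).

No match, Match, Match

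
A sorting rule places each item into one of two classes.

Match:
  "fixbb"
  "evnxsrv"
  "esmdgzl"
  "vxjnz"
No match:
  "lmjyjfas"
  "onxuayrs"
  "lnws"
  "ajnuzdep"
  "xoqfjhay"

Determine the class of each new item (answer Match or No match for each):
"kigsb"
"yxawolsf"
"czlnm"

The pattern is that an item is 'Match' exactly when: odd length.
"kigsb": length 5, matches → Match.
"yxawolsf": length 8, doesn't match → No match.
"czlnm": length 5, matches → Match.

Match, No match, Match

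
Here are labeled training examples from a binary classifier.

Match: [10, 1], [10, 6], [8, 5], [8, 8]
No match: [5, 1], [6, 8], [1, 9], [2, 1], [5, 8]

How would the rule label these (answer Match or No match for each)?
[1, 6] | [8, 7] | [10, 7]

One predicate separates the groups cleanly: first ≥ 8.
No match: [1, 6], since first 1.
Match: [8, 7], since first 8.
Match: [10, 7], since first 10.

No match, Match, Match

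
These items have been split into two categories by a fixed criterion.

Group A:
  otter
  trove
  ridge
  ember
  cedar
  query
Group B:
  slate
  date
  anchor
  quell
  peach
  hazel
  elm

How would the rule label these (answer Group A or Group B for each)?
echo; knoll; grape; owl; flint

A rule that fits every label: odd length AND contains 'r' — true of each 'Group A' example, false of each 'Group B' one.
Group B: echo, since length 4, no 'r'.
Group B: knoll, since length 5, no 'r'.
Group A: grape, since length 5, has 'r'.
Group B: owl, since length 3, no 'r'.
Group B: flint, since length 5, no 'r'.

Group B, Group B, Group A, Group B, Group B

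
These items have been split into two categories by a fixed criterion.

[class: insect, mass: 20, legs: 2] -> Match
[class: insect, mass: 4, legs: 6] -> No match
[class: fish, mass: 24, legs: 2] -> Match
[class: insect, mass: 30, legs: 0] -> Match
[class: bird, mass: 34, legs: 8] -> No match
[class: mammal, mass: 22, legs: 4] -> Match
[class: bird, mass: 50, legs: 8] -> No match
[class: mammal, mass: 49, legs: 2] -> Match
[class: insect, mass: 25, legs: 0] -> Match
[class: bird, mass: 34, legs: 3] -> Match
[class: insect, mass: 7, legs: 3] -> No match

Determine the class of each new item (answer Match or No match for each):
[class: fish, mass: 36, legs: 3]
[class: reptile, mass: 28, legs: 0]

Match, Match

The rule appears to be: mass ≥ 20 AND legs ≤ 4.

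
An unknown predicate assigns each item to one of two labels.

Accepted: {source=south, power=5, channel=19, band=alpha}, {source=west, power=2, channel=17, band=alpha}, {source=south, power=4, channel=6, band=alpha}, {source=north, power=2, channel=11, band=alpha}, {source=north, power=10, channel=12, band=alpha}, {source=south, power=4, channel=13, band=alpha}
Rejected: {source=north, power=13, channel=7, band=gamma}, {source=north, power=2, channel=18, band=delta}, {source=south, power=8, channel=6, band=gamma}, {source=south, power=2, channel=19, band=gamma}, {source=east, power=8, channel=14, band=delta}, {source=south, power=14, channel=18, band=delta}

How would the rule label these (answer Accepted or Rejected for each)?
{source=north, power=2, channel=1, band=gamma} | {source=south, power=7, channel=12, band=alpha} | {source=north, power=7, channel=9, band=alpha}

The pattern is that an item is 'Accepted' exactly when: band is alpha.
Rejected: {source=north, power=2, channel=1, band=gamma}, since band is gamma. Accepted: {source=south, power=7, channel=12, band=alpha}, since band is alpha. Accepted: {source=north, power=7, channel=9, band=alpha}, since band is alpha.

Rejected, Accepted, Accepted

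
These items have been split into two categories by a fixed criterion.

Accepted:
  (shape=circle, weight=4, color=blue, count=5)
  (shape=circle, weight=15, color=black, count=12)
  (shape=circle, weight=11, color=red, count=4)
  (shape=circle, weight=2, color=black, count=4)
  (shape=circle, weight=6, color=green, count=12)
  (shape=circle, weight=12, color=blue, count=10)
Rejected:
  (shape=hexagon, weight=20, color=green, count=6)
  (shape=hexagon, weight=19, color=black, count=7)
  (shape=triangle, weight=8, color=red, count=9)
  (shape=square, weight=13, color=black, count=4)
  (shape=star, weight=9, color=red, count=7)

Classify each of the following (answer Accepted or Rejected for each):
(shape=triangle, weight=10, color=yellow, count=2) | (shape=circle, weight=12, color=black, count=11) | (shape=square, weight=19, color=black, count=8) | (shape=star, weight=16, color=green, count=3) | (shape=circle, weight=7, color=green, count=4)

Rejected, Accepted, Rejected, Rejected, Accepted

A rule that fits every label: shape is circle — true of each 'Accepted' example, false of each 'Rejected' one.
(shape=triangle, weight=10, color=yellow, count=2): shape is triangle — fails this test, so Rejected.
(shape=circle, weight=12, color=black, count=11): shape is circle — matches, so Accepted.
(shape=square, weight=19, color=black, count=8): shape is square — fails this test, so Rejected.
(shape=star, weight=16, color=green, count=3): shape is star — fails this test, so Rejected.
(shape=circle, weight=7, color=green, count=4): shape is circle — matches, so Accepted.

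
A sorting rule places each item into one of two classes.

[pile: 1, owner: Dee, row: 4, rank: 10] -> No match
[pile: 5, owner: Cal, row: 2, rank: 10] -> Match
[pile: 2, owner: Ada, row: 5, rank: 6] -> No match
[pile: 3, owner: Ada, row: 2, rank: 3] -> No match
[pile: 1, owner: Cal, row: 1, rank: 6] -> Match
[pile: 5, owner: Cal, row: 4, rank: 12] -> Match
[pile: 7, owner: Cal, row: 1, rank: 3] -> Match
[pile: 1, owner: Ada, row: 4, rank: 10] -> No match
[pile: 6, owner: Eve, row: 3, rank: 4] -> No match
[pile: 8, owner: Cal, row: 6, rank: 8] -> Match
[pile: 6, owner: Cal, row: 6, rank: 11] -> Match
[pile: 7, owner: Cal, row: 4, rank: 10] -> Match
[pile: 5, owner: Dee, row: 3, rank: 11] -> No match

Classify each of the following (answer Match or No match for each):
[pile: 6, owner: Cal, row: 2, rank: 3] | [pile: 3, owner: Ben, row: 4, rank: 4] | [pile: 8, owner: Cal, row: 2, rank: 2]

Match, No match, Match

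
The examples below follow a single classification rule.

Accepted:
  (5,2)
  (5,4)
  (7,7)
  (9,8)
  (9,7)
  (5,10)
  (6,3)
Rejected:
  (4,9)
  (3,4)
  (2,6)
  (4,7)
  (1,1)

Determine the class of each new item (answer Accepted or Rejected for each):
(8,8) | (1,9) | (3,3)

Accepted, Rejected, Rejected

The classifier is using: first ≥ 5.
(8,8): Accepted (first 8).
(1,9): Rejected (first 1).
(3,3): Rejected (first 3).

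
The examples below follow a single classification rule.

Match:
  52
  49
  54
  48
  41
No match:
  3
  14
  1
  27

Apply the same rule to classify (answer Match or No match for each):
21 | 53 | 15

No match, Match, No match

One predicate separates the groups cleanly: at least 41.
21 → 21 < 41 → No match.
53 → 53 ≥ 41 → Match.
15 → 15 < 41 → No match.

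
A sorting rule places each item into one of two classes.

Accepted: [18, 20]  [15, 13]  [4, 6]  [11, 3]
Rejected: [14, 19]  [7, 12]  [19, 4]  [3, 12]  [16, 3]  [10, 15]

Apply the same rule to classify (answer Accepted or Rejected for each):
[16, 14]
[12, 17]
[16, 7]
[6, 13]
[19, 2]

Accepted, Rejected, Rejected, Rejected, Rejected

Rule: sum is even. This holds for each 'Accepted' example and fails for each 'Rejected' one.
[16, 14]: Accepted (16+14 = 30). [12, 17]: Rejected (12+17 = 29). [16, 7]: Rejected (16+7 = 23). [6, 13]: Rejected (6+13 = 19). [19, 2]: Rejected (19+2 = 21).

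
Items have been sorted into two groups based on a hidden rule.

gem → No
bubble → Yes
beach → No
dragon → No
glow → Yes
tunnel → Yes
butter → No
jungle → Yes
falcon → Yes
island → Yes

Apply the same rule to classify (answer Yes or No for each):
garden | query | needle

No, No, Yes

Checking candidate rules against both groups, what survives is: contains 'l'.
garden → no 'l' → No.
query → no 'l' → No.
needle → has 'l' → Yes.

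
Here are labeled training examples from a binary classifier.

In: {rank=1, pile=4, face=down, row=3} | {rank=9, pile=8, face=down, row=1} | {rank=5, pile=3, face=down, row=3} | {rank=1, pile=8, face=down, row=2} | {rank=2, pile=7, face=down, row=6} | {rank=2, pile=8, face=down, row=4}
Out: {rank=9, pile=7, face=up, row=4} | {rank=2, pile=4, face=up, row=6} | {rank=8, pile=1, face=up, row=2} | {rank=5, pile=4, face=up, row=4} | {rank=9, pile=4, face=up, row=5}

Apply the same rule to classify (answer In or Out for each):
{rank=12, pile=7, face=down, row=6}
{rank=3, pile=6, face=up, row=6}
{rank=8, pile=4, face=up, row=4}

In, Out, Out

Looking at the examples, the only property every 'In' case has and every 'Out' case lacks is: face is down.
{rank=12, pile=7, face=down, row=6} → face is down → In. {rank=3, pile=6, face=up, row=6} → face is up → Out. {rank=8, pile=4, face=up, row=4} → face is up → Out.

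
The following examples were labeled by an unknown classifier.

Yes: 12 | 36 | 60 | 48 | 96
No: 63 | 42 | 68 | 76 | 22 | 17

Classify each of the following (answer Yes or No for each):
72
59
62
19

Yes, No, No, No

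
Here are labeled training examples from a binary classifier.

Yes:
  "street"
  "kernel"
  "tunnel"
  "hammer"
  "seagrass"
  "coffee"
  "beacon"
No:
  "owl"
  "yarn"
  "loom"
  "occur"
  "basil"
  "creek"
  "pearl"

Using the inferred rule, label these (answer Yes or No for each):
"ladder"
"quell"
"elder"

Every 'Yes' example satisfies: length ≥ 6. None of the 'No' examples do.
"ladder": length 6, qualifies → Yes. "quell": length 5, doesn't match → No. "elder": length 5, doesn't match → No.

Yes, No, No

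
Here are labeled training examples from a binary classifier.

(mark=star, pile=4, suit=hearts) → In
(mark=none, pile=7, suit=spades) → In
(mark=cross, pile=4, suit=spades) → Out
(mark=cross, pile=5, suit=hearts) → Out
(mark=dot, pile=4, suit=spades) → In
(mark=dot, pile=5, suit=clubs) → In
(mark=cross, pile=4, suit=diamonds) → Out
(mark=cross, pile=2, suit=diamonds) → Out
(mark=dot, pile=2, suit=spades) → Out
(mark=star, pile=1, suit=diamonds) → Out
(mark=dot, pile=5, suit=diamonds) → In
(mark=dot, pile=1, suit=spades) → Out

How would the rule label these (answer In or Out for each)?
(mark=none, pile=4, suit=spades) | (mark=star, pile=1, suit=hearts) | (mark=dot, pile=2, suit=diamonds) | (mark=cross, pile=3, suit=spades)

In, Out, Out, Out

Rule: mark is not cross AND pile ≥ 4. This holds for each 'In' example and fails for each 'Out' one.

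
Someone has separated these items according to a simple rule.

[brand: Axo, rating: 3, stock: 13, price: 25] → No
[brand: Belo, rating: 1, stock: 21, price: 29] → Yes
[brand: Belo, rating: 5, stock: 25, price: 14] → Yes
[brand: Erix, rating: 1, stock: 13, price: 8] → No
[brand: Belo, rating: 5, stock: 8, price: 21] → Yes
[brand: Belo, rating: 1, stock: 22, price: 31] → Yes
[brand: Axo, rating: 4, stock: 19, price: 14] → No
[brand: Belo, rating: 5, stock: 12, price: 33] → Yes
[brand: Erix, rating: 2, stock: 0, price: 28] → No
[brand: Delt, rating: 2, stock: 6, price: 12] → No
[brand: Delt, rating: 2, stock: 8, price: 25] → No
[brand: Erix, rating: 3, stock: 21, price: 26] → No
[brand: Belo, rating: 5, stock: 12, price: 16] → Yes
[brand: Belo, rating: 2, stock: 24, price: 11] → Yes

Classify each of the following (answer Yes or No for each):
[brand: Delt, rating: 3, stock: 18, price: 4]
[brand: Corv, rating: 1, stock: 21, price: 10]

No, No

A rule that fits every label: brand is Belo — true of each 'Yes' example, false of each 'No' one.
[brand: Delt, rating: 3, stock: 18, price: 4] → brand is Delt → No.
[brand: Corv, rating: 1, stock: 21, price: 10] → brand is Corv → No.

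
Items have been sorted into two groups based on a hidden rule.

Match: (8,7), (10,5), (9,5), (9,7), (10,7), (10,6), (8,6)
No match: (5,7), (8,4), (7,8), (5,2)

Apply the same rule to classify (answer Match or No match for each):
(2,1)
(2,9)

'Match' ⟺ first > second AND sum ≥ 14.
(2,1): 2 > 1, 2+1 = 3, doesn't match → No match.
(2,9): 2 < 9, 2+9 = 11, doesn't match → No match.

No match, No match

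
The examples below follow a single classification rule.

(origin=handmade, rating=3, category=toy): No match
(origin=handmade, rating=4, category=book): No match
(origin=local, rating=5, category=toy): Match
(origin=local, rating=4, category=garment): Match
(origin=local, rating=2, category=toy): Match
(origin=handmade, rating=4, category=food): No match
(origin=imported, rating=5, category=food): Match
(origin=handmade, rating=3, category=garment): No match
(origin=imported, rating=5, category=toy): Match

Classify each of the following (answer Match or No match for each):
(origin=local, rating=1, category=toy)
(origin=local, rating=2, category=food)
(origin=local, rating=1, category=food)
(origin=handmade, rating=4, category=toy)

Match, Match, Match, No match

Checking candidate rules against both groups, what survives is: origin is not handmade.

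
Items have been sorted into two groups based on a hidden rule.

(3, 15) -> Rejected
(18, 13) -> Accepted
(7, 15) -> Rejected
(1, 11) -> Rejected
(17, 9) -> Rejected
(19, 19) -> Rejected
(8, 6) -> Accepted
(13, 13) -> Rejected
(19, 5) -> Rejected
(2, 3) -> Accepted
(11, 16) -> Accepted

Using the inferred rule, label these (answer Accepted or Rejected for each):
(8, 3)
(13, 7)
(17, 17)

Accepted, Rejected, Rejected

The rule appears to be: product is even.
Accepted: (8, 3), since 8·3 = 24. Rejected: (13, 7), since 13·7 = 91. Rejected: (17, 17), since 17·17 = 289.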